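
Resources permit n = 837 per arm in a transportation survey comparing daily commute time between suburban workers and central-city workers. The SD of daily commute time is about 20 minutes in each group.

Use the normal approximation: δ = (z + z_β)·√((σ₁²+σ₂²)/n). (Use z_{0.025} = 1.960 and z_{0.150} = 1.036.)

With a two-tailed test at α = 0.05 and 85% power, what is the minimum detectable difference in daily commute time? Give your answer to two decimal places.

δ = (z_{α/2} + z_β) · √((σ₁²+σ₂²)/n)
  = (1.960 + 1.036) · √(800/837)
  = 2.996 · √0.95579
  = 2.996 · 0.9776
  = 2.9290

Minimum detectable difference ≈ 2.93 minutes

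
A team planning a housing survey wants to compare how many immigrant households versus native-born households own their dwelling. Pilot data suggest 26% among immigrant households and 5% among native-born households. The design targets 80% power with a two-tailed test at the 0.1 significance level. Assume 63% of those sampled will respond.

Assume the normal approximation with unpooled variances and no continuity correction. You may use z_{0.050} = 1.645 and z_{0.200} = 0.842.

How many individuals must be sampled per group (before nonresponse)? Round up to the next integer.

n = 54 per group

n = (z_{α/2} + z_β)² · [p₁(1−p₁) + p₂(1−p₂)] / (p₁ − p₂)²
  = (1.645 + 0.842)² · (0.26·0.74 + 0.05·0.95) / (0.21)²
  = (2.487)² · (0.1924 + 0.0475) / 0.0441
  = 6.1852 · 0.2399 / 0.0441
  = 33.65
Adjust for 63% response: 33.65 / 0.63 = 53.41.
Round up → n = 54 per group.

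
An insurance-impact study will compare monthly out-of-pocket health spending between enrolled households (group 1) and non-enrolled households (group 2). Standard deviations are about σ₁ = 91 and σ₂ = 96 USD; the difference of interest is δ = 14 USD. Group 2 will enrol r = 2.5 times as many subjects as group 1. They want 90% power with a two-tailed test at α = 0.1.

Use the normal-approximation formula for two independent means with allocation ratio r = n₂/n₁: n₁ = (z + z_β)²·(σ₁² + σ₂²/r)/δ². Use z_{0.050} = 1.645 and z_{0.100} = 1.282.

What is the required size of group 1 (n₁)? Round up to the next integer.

n₁ = 524

n₁ = (z_{α/2} + z_β)² · (σ₁² + σ₂²/r) / δ²
   = (1.645 + 1.282)² · (91² + 96²/2.5) / 14²
   = 8.5673 · (8281 + 3686.4) / 196
   = 8.5673 · 11967.4 / 196
   = 523.11
Round up → n₁ = 524; n₂ = r·n₁ = 2.5 × 524 = 1310.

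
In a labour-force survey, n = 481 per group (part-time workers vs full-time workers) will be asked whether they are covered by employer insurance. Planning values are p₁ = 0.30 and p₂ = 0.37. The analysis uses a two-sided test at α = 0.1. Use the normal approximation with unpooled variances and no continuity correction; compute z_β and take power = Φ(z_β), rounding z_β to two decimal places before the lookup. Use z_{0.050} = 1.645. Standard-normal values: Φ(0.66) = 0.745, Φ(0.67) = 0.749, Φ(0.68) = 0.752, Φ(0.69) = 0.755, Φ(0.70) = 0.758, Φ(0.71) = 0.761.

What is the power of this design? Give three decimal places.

Power ≈ 0.745

z_β = |p₁−p₂|·√(n/[p₁q₁+p₂q₂]) − z_{α/2}
    = 0.07 · √(481/0.4431) − 1.645
    = 0.07 · 32.9474 − 1.645
    = 2.3063 − 1.645 = 0.6613 → 0.66
Power = Φ(0.66) = 0.745.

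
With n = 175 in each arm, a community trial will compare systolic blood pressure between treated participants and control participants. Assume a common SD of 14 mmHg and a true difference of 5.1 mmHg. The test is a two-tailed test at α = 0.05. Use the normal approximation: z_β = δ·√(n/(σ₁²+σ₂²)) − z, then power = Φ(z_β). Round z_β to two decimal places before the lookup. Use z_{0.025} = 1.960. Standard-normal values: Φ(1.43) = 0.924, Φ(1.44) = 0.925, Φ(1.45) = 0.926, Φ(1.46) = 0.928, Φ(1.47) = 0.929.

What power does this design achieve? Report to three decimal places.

z_β = δ·√(n/(σ₁²+σ₂²)) − z_{α/2}
    = 5.1 · √(175/392) − 1.960
    = 5.1 · 0.66815 − 1.960
    = 3.4076 − 1.960 = 1.4476 → 1.45
Power = Φ(1.45) = 0.926.

Power ≈ 0.926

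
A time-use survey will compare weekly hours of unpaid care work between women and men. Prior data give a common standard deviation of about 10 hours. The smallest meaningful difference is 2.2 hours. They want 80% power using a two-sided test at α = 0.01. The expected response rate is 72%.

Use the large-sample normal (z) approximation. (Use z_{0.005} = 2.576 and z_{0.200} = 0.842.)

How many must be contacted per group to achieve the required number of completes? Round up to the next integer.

n = (z_{α/2} + z_β)² · (σ₁² + σ₂²) / δ²
  = (2.576 + 0.842)² · (2·10² = 200) / 2.2²
  = 11.6827 · 200 / 4.84
  = 482.76
Adjust for 72% response: 482.76 / 0.72 = 670.50.
Round up → n = 671 per group.

n = 671 per group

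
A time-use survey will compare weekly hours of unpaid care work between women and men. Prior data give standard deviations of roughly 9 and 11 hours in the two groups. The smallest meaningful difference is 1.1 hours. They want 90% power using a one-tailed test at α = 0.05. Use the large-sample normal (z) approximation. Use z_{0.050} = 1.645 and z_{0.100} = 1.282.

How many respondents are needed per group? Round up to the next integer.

n = (z_α + z_β)² · (σ₁² + σ₂²) / δ²
  = (1.645 + 1.282)² · (9² + 11² = 202) / 1.1²
  = 8.5673 · 202 / 1.21
  = 1430.25
Round up → n = 1431 per group.

n = 1431 per group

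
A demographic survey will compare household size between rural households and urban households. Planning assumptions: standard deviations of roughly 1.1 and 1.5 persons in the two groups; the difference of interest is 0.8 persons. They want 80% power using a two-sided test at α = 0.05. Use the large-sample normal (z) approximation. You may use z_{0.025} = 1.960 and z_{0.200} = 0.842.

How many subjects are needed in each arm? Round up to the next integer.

n = (z_{α/2} + z_β)² · (σ₁² + σ₂²) / δ²
  = (1.960 + 0.842)² · (1.1² + 1.5² = 3.46) / 0.8²
  = 7.8512 · 3.46 / 0.64
  = 42.45
Round up → n = 43 per group.

n = 43 per group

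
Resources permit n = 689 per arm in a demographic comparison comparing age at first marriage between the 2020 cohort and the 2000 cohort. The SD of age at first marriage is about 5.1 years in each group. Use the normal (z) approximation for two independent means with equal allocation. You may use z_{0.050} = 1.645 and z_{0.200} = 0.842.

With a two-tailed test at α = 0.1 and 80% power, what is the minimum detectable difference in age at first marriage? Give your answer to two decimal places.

δ = (z_{α/2} + z_β) · √((σ₁²+σ₂²)/n)
  = (1.645 + 0.842) · √(52.02/689)
  = 2.487 · √0.0755
  = 2.487 · 0.2748
  = 0.6834

Minimum detectable difference ≈ 0.68 years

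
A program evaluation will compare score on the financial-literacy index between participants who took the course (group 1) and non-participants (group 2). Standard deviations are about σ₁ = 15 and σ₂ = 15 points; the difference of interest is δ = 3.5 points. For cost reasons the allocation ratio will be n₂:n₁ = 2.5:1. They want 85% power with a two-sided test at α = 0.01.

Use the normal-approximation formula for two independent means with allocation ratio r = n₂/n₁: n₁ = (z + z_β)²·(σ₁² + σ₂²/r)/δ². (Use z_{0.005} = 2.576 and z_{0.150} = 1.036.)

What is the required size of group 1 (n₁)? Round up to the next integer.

n₁ = (z_{α/2} + z_β)² · (σ₁² + σ₂²/r) / δ²
   = (2.576 + 1.036)² · (15² + 15²/2.5) / 3.5²
   = 13.0465 · (225 + 90) / 12.25
   = 13.0465 · 315 / 12.25
   = 335.48
Round up → n₁ = 336; n₂ = r·n₁ = 2.5 × 336 = 840.

n₁ = 336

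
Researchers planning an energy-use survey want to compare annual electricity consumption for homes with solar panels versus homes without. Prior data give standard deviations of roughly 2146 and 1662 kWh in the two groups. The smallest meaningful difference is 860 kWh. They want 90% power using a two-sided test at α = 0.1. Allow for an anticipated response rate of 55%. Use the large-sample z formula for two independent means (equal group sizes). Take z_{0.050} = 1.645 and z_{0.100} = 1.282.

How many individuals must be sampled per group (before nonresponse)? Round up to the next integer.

n = 156 per group

n = (z_{α/2} + z_β)² · (σ₁² + σ₂²) / δ²
  = (1.645 + 1.282)² · (2146² + 1662² = 7367560) / 860²
  = 8.5673 · 7367560 / 739600
  = 85.34
Adjust for 55% response: 85.34 / 0.55 = 155.17.
Round up → n = 156 per group.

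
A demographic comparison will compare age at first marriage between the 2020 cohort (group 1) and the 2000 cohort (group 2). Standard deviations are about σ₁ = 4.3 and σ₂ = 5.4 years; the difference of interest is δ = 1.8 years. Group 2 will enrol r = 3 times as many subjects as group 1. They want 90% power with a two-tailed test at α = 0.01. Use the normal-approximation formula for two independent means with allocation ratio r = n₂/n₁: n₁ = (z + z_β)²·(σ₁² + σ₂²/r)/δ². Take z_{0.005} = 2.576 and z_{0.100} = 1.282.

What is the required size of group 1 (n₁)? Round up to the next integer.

n₁ = (z_{α/2} + z_β)² · (σ₁² + σ₂²/r) / δ²
   = (2.576 + 1.282)² · (4.3² + 5.4²/3) / 1.8²
   = 14.8842 · (18.49 + 9.72) / 3.24
   = 14.8842 · 28.21 / 3.24
   = 129.59
Round up → n₁ = 130; n₂ = r·n₁ = 3 × 130 = 390.

n₁ = 130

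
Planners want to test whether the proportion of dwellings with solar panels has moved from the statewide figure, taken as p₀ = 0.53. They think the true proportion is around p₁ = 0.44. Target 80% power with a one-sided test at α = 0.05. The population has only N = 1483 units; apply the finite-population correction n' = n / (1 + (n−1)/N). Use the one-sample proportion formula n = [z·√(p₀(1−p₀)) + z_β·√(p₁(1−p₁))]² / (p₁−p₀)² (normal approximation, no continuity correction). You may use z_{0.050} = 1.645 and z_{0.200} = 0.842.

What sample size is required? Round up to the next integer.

n = [z_α·√(p₀q₀) + z_β·√(p₁q₁)]² / (p₁ − p₀)²
  = [1.645·√(0.53·0.47) + 0.842·√(0.44·0.56)]² / (-0.09)²
  = [1.645·0.4991 + 0.842·0.4964]² / 0.0081
  = [1.2390]² / 0.0081
  = 189.51
Finite-population correction (N = 1483): 189.51 / (1 + (189.51 − 1)/1483) = 168.14.
Round up → n = 169.

n = 169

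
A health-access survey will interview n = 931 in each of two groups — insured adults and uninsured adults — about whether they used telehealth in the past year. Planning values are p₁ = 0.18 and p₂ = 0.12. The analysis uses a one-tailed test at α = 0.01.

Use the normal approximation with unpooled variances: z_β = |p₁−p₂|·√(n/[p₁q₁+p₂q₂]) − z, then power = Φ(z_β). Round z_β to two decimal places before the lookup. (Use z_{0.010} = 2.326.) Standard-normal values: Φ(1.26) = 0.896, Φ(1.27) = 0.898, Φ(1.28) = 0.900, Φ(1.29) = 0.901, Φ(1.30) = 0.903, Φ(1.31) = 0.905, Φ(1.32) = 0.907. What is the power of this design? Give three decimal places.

Power ≈ 0.905

z_β = |p₁−p₂|·√(n/[p₁q₁+p₂q₂]) − z_α
    = 0.06 · √(931/0.2532) − 2.326
    = 0.06 · 60.6377 − 2.326
    = 3.6383 − 2.326 = 1.3123 → 1.31
Power = Φ(1.31) = 0.905.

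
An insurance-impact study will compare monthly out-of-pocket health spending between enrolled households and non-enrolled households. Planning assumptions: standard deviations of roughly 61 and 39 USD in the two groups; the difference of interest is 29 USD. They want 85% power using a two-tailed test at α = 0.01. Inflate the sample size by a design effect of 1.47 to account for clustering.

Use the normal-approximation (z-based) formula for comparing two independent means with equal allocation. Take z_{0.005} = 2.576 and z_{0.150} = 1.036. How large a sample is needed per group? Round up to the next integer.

n = (z_{α/2} + z_β)² · (σ₁² + σ₂²) / δ²
  = (2.576 + 1.036)² · (61² + 39² = 5242) / 29²
  = 13.0465 · 5242 / 841
  = 81.32
Design effect: 1.47 × 81.32 = 119.54.
Round up → n = 120 per group.

n = 120 per group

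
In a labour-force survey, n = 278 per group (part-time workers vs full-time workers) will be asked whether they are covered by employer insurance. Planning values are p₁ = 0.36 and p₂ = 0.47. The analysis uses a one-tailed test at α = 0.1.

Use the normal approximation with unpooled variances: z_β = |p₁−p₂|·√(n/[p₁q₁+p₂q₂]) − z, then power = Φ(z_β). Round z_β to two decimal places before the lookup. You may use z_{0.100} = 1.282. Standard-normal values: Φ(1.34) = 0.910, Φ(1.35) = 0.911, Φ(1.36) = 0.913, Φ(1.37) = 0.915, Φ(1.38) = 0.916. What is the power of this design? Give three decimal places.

z_β = |p₁−p₂|·√(n/[p₁q₁+p₂q₂]) − z_α
    = 0.11 · √(278/0.4795) − 1.282
    = 0.11 · 24.0784 − 1.282
    = 2.6486 − 1.282 = 1.3666 → 1.37
Power = Φ(1.37) = 0.915.

Power ≈ 0.915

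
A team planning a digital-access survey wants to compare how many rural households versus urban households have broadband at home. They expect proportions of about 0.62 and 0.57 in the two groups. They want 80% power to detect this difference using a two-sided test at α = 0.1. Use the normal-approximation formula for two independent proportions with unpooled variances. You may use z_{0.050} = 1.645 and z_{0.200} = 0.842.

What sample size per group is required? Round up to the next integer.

n = (z_{α/2} + z_β)² · [p₁(1−p₁) + p₂(1−p₂)] / (p₁ − p₂)²
  = (1.645 + 0.842)² · (0.62·0.38 + 0.57·0.43) / (0.05)²
  = (2.487)² · (0.2356 + 0.2451) / 0.0025
  = 6.1852 · 0.4807 / 0.0025
  = 1189.28
Round up → n = 1190 per group.

n = 1190 per group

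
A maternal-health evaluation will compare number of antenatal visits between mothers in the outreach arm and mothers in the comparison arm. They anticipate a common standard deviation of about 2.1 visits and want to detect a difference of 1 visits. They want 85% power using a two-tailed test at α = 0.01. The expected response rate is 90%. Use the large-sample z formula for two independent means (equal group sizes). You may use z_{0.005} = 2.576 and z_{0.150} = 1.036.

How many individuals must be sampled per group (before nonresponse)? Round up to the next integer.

n = (z_{α/2} + z_β)² · (σ₁² + σ₂²) / δ²
  = (2.576 + 1.036)² · (2·2.1² = 8.82) / 1²
  = 13.0465 · 8.82 / 1
  = 115.07
Adjust for 90% response: 115.07 / 0.90 = 127.86.
Round up → n = 128 per group.

n = 128 per group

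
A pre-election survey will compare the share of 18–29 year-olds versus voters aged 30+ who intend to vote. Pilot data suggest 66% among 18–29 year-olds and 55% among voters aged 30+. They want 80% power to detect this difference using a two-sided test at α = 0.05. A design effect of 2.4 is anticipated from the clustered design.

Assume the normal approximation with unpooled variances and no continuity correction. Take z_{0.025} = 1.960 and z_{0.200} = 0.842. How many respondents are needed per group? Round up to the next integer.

n = 735 per group

n = (z_{α/2} + z_β)² · [p₁(1−p₁) + p₂(1−p₂)] / (p₁ − p₂)²
  = (1.960 + 0.842)² · (0.66·0.34 + 0.55·0.45) / (0.11)²
  = (2.802)² · (0.2244 + 0.2475) / 0.0121
  = 7.8512 · 0.4719 / 0.0121
  = 306.20
Design effect: 2.4 × 306.20 = 734.87.
Round up → n = 735 per group.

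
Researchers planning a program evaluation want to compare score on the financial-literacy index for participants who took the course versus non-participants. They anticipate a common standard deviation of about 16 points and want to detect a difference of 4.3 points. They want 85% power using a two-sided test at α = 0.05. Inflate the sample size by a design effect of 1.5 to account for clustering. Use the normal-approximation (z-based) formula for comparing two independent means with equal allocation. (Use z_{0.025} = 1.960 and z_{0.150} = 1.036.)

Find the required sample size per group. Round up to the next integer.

n = 373 per group

n = (z_{α/2} + z_β)² · (σ₁² + σ₂²) / δ²
  = (1.960 + 1.036)² · (2·16² = 512) / 4.3²
  = 8.9760 · 512 / 18.49
  = 248.55
Design effect: 1.5 × 248.55 = 372.83.
Round up → n = 373 per group.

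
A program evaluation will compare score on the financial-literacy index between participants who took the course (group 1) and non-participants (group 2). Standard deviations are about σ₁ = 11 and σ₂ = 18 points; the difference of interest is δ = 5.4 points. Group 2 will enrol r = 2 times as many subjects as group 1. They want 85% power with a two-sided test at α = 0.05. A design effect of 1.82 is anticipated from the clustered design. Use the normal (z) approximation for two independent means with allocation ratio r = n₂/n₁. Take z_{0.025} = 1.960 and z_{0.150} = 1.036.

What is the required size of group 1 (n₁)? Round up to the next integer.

n₁ = (z_{α/2} + z_β)² · (σ₁² + σ₂²/r) / δ²
   = (1.960 + 1.036)² · (11² + 18²/2) / 5.4²
   = 8.9760 · (121 + 162) / 29.16
   = 8.9760 · 283 / 29.16
   = 87.11
Design effect: 1.82 × 87.11 = 158.55.
Round up → n₁ = 159; n₂ = r·n₁ = 2 × 159 = 318.

n₁ = 159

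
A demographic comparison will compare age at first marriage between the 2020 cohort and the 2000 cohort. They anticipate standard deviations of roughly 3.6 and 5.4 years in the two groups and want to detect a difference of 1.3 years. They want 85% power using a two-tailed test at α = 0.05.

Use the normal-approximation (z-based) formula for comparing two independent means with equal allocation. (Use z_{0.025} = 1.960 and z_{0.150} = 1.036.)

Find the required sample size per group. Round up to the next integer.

n = 224 per group

n = (z_{α/2} + z_β)² · (σ₁² + σ₂²) / δ²
  = (1.960 + 1.036)² · (3.6² + 5.4² = 42.12) / 1.3²
  = 8.9760 · 42.12 / 1.69
  = 223.71
Round up → n = 224 per group.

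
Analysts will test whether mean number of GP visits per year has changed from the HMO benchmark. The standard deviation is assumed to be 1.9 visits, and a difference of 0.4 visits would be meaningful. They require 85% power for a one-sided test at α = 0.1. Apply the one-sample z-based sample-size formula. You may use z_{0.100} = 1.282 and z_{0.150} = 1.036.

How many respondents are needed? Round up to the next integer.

n = 122

n = (z_α + z_β)² · σ² / δ²
  = (1.282 + 1.036)² · 1.9² / 0.4²
  = 5.3731 · 3.61 / 0.16
  = 121.23
Round up → n = 122.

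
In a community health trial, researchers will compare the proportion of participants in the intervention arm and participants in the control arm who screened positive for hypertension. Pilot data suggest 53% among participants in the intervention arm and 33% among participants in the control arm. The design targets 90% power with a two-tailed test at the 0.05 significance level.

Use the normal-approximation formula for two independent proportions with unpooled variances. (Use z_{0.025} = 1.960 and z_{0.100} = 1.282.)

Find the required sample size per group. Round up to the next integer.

n = 124 per group

n = (z_{α/2} + z_β)² · [p₁(1−p₁) + p₂(1−p₂)] / (p₁ − p₂)²
  = (1.960 + 1.282)² · (0.53·0.47 + 0.33·0.67) / (0.20)²
  = (3.242)² · (0.2491 + 0.2211) / 0.0400
  = 10.5106 · 0.4702 / 0.0400
  = 123.55
Round up → n = 124 per group.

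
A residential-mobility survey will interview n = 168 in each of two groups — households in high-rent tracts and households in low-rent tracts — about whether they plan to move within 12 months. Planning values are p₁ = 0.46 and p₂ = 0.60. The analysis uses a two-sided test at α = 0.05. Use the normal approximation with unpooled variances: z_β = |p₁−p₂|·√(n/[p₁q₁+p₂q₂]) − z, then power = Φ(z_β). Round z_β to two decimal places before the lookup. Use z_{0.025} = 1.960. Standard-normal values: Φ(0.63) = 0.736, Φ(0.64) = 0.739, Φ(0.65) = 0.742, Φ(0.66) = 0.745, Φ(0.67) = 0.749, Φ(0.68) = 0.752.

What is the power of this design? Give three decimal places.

z_β = |p₁−p₂|·√(n/[p₁q₁+p₂q₂]) − z_{α/2}
    = 0.14 · √(168/0.4884) − 1.960
    = 0.14 · 18.5467 − 1.960
    = 2.5965 − 1.960 = 0.6365 → 0.64
Power = Φ(0.64) = 0.739.

Power ≈ 0.739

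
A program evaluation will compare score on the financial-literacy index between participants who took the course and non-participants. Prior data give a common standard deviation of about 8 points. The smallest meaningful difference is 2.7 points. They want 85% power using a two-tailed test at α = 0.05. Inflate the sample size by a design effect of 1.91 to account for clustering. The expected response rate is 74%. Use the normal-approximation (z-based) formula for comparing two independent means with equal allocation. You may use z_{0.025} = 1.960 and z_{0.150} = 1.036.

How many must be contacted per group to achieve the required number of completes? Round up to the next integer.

n = 407 per group

n = (z_{α/2} + z_β)² · (σ₁² + σ₂²) / δ²
  = (1.960 + 1.036)² · (2·8² = 128) / 2.7²
  = 8.9760 · 128 / 7.29
  = 157.60
Design effect: 1.91 × 157.60 = 301.02.
Adjust for 74% response: 301.02 / 0.74 = 406.79.
Round up → n = 407 per group.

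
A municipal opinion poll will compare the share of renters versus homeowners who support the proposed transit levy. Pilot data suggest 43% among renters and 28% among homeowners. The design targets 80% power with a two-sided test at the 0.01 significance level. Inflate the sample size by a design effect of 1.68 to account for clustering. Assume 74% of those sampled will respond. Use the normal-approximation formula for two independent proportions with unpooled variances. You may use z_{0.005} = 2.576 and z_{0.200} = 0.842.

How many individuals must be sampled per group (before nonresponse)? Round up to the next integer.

n = (z_{α/2} + z_β)² · [p₁(1−p₁) + p₂(1−p₂)] / (p₁ − p₂)²
  = (2.576 + 0.842)² · (0.43·0.57 + 0.28·0.72) / (0.15)²
  = (3.418)² · (0.2451 + 0.2016) / 0.0225
  = 11.6827 · 0.4467 / 0.0225
  = 231.94
Design effect: 1.68 × 231.94 = 389.66.
Adjust for 74% response: 389.66 / 0.74 = 526.57.
Round up → n = 527 per group.

n = 527 per group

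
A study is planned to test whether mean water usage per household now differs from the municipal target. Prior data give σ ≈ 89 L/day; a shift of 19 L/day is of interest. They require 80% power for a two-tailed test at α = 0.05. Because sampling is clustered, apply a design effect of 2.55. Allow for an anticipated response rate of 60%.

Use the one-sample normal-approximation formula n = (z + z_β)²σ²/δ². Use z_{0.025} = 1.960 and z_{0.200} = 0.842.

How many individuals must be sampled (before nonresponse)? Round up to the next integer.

n = 733

n = (z_{α/2} + z_β)² · σ² / δ²
  = (1.960 + 0.842)² · 89² / 19²
  = 7.8512 · 7921 / 361
  = 172.27
Design effect: 2.55 × 172.27 = 439.29.
Adjust for 60% response: 439.29 / 0.60 = 732.15.
Round up → n = 733.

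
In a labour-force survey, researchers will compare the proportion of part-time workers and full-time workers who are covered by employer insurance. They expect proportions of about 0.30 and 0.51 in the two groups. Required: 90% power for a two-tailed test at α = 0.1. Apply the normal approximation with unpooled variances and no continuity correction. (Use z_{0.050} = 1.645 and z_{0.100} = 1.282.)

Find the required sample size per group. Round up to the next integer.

n = 90 per group

n = (z_{α/2} + z_β)² · [p₁(1−p₁) + p₂(1−p₂)] / (p₁ − p₂)²
  = (1.645 + 1.282)² · (0.30·0.70 + 0.51·0.49) / (-0.21)²
  = (2.927)² · (0.2100 + 0.2499) / 0.0441
  = 8.5673 · 0.4599 / 0.0441
  = 89.35
Round up → n = 90 per group.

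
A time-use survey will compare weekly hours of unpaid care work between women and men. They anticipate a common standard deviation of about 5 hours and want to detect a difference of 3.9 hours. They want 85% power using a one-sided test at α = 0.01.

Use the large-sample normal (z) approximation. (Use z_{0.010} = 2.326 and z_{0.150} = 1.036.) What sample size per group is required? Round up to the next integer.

n = (z_α + z_β)² · (σ₁² + σ₂²) / δ²
  = (2.326 + 1.036)² · (2·5² = 50) / 3.9²
  = 11.3030 · 50 / 15.21
  = 37.16
Round up → n = 38 per group.

n = 38 per group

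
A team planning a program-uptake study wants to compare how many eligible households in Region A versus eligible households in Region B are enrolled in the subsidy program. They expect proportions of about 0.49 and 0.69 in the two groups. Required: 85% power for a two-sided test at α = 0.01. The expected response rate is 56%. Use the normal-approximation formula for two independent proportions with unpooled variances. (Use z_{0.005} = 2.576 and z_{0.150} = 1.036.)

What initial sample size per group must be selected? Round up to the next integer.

n = (z_{α/2} + z_β)² · [p₁(1−p₁) + p₂(1−p₂)] / (p₁ − p₂)²
  = (2.576 + 1.036)² · (0.49·0.51 + 0.69·0.31) / (-0.20)²
  = (3.612)² · (0.2499 + 0.2139) / 0.0400
  = 13.0465 · 0.4638 / 0.0400
  = 151.27
Adjust for 56% response: 151.27 / 0.56 = 270.13.
Round up → n = 271 per group.

n = 271 per group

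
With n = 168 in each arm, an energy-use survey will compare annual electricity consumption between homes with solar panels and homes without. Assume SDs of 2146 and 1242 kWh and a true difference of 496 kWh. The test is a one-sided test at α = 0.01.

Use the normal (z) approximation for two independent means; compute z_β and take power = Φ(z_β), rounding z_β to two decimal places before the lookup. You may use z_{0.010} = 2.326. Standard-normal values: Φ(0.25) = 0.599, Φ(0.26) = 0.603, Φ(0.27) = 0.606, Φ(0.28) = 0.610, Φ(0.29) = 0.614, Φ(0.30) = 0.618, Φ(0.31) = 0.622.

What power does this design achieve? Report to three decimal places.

z_β = δ·√(n/(σ₁²+σ₂²)) − z_α
    = 496 · √(168/6147880) − 2.326
    = 496 · 0.00523 − 2.326
    = 2.5928 − 2.326 = 0.2668 → 0.27
Power = Φ(0.27) = 0.606.

Power ≈ 0.606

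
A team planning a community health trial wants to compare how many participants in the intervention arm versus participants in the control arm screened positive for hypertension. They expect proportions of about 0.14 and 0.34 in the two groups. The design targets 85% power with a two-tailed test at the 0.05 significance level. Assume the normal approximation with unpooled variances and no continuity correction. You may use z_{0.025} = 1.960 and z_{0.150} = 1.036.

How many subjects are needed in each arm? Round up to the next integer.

n = 78 per group

n = (z_{α/2} + z_β)² · [p₁(1−p₁) + p₂(1−p₂)] / (p₁ − p₂)²
  = (1.960 + 1.036)² · (0.14·0.86 + 0.34·0.66) / (-0.20)²
  = (2.996)² · (0.1204 + 0.2244) / 0.0400
  = 8.9760 · 0.3448 / 0.0400
  = 77.37
Round up → n = 78 per group.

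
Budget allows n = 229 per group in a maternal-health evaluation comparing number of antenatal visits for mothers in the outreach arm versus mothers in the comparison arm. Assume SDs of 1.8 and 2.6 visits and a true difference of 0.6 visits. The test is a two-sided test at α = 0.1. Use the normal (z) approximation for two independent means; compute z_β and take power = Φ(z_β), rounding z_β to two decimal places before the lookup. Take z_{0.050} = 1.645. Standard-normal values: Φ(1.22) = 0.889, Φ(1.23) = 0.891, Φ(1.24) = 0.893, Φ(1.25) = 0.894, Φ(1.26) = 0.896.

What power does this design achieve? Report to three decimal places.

z_β = δ·√(n/(σ₁²+σ₂²)) − z_{α/2}
    = 0.6 · √(229/10) − 1.645
    = 0.6 · 4.78539 − 1.645
    = 2.8712 − 1.645 = 1.2262 → 1.23
Power = Φ(1.23) = 0.891.

Power ≈ 0.891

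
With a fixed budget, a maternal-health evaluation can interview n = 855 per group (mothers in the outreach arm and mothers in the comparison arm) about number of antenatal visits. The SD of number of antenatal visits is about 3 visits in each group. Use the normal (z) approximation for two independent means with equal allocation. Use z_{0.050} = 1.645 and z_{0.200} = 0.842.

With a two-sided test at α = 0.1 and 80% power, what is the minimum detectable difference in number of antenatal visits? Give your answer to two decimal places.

Minimum detectable difference ≈ 0.36 visits

δ = (z_{α/2} + z_β) · √((σ₁²+σ₂²)/n)
  = (1.645 + 0.842) · √(18/855)
  = 2.487 · √0.02105
  = 2.487 · 0.1451
  = 0.3609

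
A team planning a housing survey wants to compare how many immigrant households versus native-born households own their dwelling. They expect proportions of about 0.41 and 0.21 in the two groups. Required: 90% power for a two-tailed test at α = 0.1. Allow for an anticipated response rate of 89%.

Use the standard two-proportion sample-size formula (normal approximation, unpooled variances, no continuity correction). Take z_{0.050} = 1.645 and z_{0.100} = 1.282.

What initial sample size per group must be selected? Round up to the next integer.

n = (z_{α/2} + z_β)² · [p₁(1−p₁) + p₂(1−p₂)] / (p₁ − p₂)²
  = (1.645 + 1.282)² · (0.41·0.59 + 0.21·0.79) / (0.20)²
  = (2.927)² · (0.2419 + 0.1659) / 0.0400
  = 8.5673 · 0.4078 / 0.0400
  = 87.34
Adjust for 89% response: 87.34 / 0.89 = 98.14.
Round up → n = 99 per group.

n = 99 per group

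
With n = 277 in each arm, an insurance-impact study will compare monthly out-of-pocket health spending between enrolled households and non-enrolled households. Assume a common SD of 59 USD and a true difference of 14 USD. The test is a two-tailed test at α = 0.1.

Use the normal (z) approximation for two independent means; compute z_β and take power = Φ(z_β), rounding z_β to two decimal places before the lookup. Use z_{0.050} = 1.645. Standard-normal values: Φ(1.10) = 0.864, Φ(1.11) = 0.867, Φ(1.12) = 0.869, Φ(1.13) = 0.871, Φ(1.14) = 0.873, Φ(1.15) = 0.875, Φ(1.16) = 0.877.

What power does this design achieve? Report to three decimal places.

z_β = δ·√(n/(σ₁²+σ₂²)) − z_{α/2}
    = 14 · √(277/6962) − 1.645
    = 14 · 0.19947 − 1.645
    = 2.7925 − 1.645 = 1.1475 → 1.15
Power = Φ(1.15) = 0.875.

Power ≈ 0.875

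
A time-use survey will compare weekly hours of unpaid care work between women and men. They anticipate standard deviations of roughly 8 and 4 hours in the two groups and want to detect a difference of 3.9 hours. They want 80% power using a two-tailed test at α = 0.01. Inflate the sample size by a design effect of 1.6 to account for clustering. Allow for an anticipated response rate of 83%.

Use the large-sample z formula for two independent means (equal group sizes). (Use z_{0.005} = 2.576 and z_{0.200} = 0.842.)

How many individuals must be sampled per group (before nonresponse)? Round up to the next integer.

n = 119 per group

n = (z_{α/2} + z_β)² · (σ₁² + σ₂²) / δ²
  = (2.576 + 0.842)² · (8² + 4² = 80) / 3.9²
  = 11.6827 · 80 / 15.21
  = 61.45
Design effect: 1.6 × 61.45 = 98.32.
Adjust for 83% response: 98.32 / 0.83 = 118.45.
Round up → n = 119 per group.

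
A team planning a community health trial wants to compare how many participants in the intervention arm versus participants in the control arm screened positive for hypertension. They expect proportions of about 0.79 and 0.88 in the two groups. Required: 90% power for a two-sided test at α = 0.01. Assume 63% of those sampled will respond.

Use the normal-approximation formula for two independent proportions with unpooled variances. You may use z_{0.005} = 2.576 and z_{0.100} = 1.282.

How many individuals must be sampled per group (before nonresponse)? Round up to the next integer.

n = (z_{α/2} + z_β)² · [p₁(1−p₁) + p₂(1−p₂)] / (p₁ − p₂)²
  = (2.576 + 1.282)² · (0.79·0.21 + 0.88·0.12) / (-0.09)²
  = (3.858)² · (0.1659 + 0.1056) / 0.0081
  = 14.8842 · 0.2715 / 0.0081
  = 498.90
Adjust for 63% response: 498.90 / 0.63 = 791.90.
Round up → n = 792 per group.

n = 792 per group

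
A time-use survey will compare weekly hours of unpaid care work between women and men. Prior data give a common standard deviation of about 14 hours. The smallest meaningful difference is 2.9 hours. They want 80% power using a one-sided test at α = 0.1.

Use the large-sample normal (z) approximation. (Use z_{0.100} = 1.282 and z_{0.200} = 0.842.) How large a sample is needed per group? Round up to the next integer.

n = 211 per group

n = (z_α + z_β)² · (σ₁² + σ₂²) / δ²
  = (1.282 + 0.842)² · (2·14² = 392) / 2.9²
  = 4.5114 · 392 / 8.41
  = 210.28
Round up → n = 211 per group.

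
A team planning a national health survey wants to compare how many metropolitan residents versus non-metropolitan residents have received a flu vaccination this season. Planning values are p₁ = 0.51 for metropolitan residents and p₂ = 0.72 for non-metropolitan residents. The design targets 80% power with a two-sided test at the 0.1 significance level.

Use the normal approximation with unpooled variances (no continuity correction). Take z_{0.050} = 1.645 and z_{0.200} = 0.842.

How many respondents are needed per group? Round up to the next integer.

n = 64 per group

n = (z_{α/2} + z_β)² · [p₁(1−p₁) + p₂(1−p₂)] / (p₁ − p₂)²
  = (1.645 + 0.842)² · (0.51·0.49 + 0.72·0.28) / (-0.21)²
  = (2.487)² · (0.2499 + 0.2016) / 0.0441
  = 6.1852 · 0.4515 / 0.0441
  = 63.32
Round up → n = 64 per group.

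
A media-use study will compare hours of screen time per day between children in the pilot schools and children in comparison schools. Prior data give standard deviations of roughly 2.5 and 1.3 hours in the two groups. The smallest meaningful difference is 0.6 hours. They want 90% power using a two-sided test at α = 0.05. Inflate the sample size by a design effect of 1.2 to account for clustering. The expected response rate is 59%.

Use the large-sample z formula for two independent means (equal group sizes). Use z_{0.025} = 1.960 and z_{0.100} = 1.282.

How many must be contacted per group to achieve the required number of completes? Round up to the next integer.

n = 472 per group

n = (z_{α/2} + z_β)² · (σ₁² + σ₂²) / δ²
  = (1.960 + 1.282)² · (2.5² + 1.3² = 7.94) / 0.6²
  = 10.5106 · 7.94 / 0.36
  = 231.82
Design effect: 1.2 × 231.82 = 278.18.
Adjust for 59% response: 278.18 / 0.59 = 471.49.
Round up → n = 472 per group.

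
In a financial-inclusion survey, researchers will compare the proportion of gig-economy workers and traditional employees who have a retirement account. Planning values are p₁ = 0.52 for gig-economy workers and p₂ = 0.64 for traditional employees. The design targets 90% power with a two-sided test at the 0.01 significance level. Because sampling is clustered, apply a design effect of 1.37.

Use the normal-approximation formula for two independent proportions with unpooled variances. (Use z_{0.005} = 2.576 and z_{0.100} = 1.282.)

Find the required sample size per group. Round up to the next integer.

n = 680 per group

n = (z_{α/2} + z_β)² · [p₁(1−p₁) + p₂(1−p₂)] / (p₁ − p₂)²
  = (2.576 + 1.282)² · (0.52·0.48 + 0.64·0.36) / (-0.12)²
  = (3.858)² · (0.2496 + 0.2304) / 0.0144
  = 14.8842 · 0.4800 / 0.0144
  = 496.14
Design effect: 1.37 × 496.14 = 679.71.
Round up → n = 680 per group.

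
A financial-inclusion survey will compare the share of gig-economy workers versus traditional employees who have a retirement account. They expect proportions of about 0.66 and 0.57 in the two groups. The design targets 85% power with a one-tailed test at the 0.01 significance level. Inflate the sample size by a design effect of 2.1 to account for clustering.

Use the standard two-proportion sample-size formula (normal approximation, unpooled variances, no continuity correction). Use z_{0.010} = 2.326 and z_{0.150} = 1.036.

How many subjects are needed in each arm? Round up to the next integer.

n = (z_α + z_β)² · [p₁(1−p₁) + p₂(1−p₂)] / (p₁ − p₂)²
  = (2.326 + 1.036)² · (0.66·0.34 + 0.57·0.43) / (0.09)²
  = (3.362)² · (0.2244 + 0.2451) / 0.0081
  = 11.3030 · 0.4695 / 0.0081
  = 655.16
Design effect: 2.1 × 655.16 = 1375.83.
Round up → n = 1376 per group.

n = 1376 per group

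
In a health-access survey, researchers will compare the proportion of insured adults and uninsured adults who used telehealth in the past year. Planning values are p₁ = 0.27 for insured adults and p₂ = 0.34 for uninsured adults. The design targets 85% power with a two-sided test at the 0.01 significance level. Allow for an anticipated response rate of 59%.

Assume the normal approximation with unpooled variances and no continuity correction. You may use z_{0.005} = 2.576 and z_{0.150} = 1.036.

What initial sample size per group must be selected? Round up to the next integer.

n = (z_{α/2} + z_β)² · [p₁(1−p₁) + p₂(1−p₂)] / (p₁ − p₂)²
  = (2.576 + 1.036)² · (0.27·0.73 + 0.34·0.66) / (-0.07)²
  = (3.612)² · (0.1971 + 0.2244) / 0.0049
  = 13.0465 · 0.4215 / 0.0049
  = 1122.27
Adjust for 59% response: 1122.27 / 0.59 = 1902.15.
Round up → n = 1903 per group.

n = 1903 per group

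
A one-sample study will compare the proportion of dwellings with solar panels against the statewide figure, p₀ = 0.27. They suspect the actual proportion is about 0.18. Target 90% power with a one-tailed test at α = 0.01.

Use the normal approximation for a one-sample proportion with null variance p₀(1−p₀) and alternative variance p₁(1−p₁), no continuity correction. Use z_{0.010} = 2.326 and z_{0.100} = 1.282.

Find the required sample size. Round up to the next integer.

n = 288

n = [z_α·√(p₀q₀) + z_β·√(p₁q₁)]² / (p₁ − p₀)²
  = [2.326·√(0.27·0.73) + 1.282·√(0.18·0.82)]² / (-0.09)²
  = [2.326·0.4440 + 1.282·0.3842]² / 0.0081
  = [1.5252]² / 0.0081
  = 287.18
Round up → n = 288.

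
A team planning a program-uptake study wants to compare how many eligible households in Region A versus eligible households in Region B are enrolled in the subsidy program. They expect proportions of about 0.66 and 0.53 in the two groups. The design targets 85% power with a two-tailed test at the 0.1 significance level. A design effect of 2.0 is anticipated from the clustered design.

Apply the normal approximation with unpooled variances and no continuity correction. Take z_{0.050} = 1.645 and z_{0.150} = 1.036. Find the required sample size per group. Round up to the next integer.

n = (z_{α/2} + z_β)² · [p₁(1−p₁) + p₂(1−p₂)] / (p₁ − p₂)²
  = (1.645 + 1.036)² · (0.66·0.34 + 0.53·0.47) / (0.13)²
  = (2.681)² · (0.2244 + 0.2491) / 0.0169
  = 7.1878 · 0.4735 / 0.0169
  = 201.38
Design effect: 2.0 × 201.38 = 402.77.
Round up → n = 403 per group.

n = 403 per group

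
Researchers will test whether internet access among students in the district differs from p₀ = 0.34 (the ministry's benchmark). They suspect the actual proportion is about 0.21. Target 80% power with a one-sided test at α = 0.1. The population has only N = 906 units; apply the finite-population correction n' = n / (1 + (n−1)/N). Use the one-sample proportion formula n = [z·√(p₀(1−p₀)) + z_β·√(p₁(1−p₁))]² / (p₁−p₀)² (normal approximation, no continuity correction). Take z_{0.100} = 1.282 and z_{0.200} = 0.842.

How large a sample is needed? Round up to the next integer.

n = 51

n = [z_α·√(p₀q₀) + z_β·√(p₁q₁)]² / (p₁ − p₀)²
  = [1.282·√(0.34·0.66) + 0.842·√(0.21·0.79)]² / (-0.13)²
  = [1.282·0.4737 + 0.842·0.4073]² / 0.0169
  = [0.9502]² / 0.0169
  = 53.43
Finite-population correction (N = 906): 53.43 / (1 + (53.43 − 1)/906) = 50.51.
Round up → n = 51.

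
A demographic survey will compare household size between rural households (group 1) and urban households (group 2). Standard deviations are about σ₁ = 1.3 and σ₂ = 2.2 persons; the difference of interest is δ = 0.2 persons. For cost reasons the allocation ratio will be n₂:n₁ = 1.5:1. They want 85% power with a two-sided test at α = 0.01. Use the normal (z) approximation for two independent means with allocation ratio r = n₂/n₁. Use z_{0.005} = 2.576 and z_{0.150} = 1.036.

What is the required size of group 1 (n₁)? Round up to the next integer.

n₁ = (z_{α/2} + z_β)² · (σ₁² + σ₂²/r) / δ²
   = (2.576 + 1.036)² · (1.3² + 2.2²/1.5) / 0.2²
   = 13.0465 · (1.69 + 3.2267) / 0.04
   = 13.0465 · 4.9167 / 0.04
   = 1603.64
Round up → n₁ = 1604; n₂ = r·n₁ = 1.5 × 1604 = 2406.

n₁ = 1604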